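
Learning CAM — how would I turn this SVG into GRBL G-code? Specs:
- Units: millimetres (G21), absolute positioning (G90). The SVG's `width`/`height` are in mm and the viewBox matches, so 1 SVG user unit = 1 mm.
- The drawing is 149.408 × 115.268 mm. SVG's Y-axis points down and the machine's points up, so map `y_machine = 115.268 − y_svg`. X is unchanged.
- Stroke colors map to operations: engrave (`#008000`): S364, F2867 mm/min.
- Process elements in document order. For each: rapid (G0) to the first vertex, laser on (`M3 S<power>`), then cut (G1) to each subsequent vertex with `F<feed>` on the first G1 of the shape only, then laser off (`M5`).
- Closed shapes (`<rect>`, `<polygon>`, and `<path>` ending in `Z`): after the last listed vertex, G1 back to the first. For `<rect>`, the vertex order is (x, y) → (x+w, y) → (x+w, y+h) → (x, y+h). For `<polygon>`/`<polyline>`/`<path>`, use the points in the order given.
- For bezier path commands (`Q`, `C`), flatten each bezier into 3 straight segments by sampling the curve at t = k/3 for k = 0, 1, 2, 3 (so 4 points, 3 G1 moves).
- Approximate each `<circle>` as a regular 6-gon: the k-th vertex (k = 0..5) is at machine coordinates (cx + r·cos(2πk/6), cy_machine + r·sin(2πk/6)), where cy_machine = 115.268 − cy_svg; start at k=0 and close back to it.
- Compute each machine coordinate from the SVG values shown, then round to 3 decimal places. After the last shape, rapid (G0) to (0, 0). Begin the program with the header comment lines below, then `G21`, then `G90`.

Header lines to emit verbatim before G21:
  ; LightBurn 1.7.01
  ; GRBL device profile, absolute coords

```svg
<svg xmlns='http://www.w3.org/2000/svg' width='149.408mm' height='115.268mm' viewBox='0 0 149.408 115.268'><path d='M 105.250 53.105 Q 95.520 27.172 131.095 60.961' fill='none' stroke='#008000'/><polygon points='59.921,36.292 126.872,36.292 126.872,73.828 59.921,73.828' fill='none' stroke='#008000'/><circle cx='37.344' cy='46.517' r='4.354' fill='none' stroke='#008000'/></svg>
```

; LightBurn 1.7.01
; GRBL device profile, absolute coords
G21
G90
G0 X105.250 Y62.163
M3 S364
G1 X103.797 Y72.816 F2867
G1 X112.412 Y70.197
G1 X131.095 Y54.307
M5
G0 X59.921 Y78.976
M3 S364
G1 X126.872 Y78.976 F2867
G1 X126.872 Y41.440
G1 X59.921 Y41.440
G1 X59.921 Y78.976
M5
G0 X41.698 Y68.751
M3 S364
G1 X39.521 Y72.522 F2867
G1 X35.167 Y72.522
G1 X32.990 Y68.751
G1 X35.167 Y64.980
G1 X39.521 Y64.980
G1 X41.698 Y68.751
M5
G0 X0.000 Y0.000

Since the viewBox matches the mm dimensions, user units are millimetres directly. The only transform is the Y-flip y_m = 115.268 − y_svg.

Shape 1 is a quadratic bezier drawn with `<path>`. Its stroke #008000 means engrave at S364, F2867. After flipping Y the toolpath is (105.250,62.163) → (103.797,72.816) → (112.412,70.197) → (131.095,54.307).

Shape 2 is a rectangle drawn with `<polygon>`. Its stroke #008000 means engrave at S364, F2867. After flipping Y the toolpath is (59.921,78.976) → (126.872,78.976) → (126.872,41.440) → (59.921,41.440) → (59.921,78.976), returning to the start.

Shape 3 is a circle drawn with `<circle>`. Its stroke #008000 means engrave at S364, F2867. After flipping Y the toolpath is (41.698,68.751) → (39.521,72.522) → (35.167,72.522) → (32.990,68.751) → (35.167,64.980) → (39.521,64.980) → (41.698,68.751), returning to the start.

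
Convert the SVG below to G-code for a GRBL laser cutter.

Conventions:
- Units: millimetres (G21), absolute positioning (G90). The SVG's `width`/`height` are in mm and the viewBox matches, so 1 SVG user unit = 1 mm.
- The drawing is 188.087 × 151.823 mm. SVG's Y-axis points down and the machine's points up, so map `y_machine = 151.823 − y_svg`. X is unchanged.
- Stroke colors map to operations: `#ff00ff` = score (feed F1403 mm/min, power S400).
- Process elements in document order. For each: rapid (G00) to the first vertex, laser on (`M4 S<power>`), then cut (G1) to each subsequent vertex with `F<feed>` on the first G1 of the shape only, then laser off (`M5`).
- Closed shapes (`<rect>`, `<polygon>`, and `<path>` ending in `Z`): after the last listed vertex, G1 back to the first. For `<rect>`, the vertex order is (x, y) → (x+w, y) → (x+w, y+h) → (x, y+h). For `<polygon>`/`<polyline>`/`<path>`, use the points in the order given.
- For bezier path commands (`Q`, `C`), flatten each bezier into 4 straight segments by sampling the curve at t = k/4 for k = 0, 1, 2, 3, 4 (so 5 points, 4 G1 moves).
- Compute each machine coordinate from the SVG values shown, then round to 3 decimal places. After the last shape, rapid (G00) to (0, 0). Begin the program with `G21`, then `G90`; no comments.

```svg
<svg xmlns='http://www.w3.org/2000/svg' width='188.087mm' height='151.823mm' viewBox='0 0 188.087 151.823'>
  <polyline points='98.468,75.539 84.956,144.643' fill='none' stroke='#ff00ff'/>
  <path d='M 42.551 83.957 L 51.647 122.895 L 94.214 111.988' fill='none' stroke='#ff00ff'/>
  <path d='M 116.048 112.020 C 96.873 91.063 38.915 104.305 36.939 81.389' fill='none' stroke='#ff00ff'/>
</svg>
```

G21
G90
G00 X98.468 Y76.284
M4 S400
G1 X84.956 Y7.180 F1403
M5
G00 X42.551 Y67.866
M4 S400
G1 X51.647 Y28.928 F1403
G1 X94.214 Y39.835
M5
G00 X116.048 Y39.803
M4 S400
G1 X95.876 Y50.208 F1403
G1 X70.044 Y54.384
G1 X47.437 Y58.927
G1 X36.939 Y70.434
M5
G00 X0.000 Y0.000

1 u = 1 mm; y_m = 151.823 − y.

[1] `<polyline>` line segment, #ff00ff→score S400 F1403: (98.468,76.284) → (84.956,7.180)

[2] `<path>` open polyline, #ff00ff→score S400 F1403: (42.551,67.866) → (51.647,28.928) → (94.214,39.835)

[3] `<path>` cubic bezier, #ff00ff→score S400 F1403: (116.048,39.803) → (95.876,50.208) → (70.044,54.384) → (47.437,58.927) → (36.939,70.434)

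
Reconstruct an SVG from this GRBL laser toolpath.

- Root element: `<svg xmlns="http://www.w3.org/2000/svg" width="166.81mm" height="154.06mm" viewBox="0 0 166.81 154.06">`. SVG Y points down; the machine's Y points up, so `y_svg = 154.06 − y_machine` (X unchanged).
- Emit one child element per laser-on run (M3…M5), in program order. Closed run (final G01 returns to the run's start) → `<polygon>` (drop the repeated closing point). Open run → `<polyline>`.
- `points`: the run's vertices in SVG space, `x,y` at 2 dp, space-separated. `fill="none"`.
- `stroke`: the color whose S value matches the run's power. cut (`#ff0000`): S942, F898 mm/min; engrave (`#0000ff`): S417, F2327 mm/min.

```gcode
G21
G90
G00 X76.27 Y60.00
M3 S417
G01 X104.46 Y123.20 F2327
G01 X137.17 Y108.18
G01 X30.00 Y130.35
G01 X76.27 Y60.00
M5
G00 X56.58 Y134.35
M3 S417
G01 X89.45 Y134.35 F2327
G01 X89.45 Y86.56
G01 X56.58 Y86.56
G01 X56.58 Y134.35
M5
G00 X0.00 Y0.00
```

<svg xmlns="http://www.w3.org/2000/svg" width="166.81mm" height="154.06mm" viewBox="0 0 166.81 154.06">
  <polygon points="76.27,94.06 104.46,30.86 137.17,45.88 30.00,23.71" fill="none" stroke="#0000ff"/>
  <polygon points="56.58,19.71 89.45,19.71 89.45,67.50 56.58,67.50" fill="none" stroke="#0000ff"/>
</svg>

y_svg = 154.06 − y_m. Every run uses S417, so all elements get stroke `#0000ff` (engrave).

[1] closed run; points: 76.27,94.06 104.46,30.86 137.17,45.88 30.00,23.71

[2] closed run; points: 56.58,19.71 89.45,19.71 89.45,67.50 56.58,67.50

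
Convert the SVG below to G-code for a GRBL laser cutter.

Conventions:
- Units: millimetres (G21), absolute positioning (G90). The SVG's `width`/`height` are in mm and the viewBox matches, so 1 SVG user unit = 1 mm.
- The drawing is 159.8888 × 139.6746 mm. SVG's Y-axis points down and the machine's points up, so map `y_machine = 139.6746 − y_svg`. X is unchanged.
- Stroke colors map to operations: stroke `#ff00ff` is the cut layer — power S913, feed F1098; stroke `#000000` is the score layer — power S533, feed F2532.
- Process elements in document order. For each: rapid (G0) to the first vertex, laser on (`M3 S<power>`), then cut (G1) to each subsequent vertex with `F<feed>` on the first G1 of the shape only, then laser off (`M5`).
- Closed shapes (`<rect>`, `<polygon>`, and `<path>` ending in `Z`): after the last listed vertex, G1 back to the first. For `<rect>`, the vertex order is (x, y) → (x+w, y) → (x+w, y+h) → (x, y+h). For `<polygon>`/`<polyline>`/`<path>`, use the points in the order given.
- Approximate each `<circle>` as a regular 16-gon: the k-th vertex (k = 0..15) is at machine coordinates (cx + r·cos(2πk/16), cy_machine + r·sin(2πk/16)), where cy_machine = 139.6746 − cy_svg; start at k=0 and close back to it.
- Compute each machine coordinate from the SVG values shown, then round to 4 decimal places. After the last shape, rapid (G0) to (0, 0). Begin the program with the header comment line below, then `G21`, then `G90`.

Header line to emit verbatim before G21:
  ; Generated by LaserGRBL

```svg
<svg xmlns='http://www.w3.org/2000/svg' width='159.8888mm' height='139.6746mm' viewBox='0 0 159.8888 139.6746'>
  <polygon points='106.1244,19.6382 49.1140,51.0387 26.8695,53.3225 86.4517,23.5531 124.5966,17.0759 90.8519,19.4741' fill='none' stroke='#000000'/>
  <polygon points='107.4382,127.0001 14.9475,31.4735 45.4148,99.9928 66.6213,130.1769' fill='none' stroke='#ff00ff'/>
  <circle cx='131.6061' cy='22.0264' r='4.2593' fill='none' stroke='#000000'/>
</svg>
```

Since the viewBox matches the mm dimensions, user units are millimetres directly. The only transform is the Y-flip y_m = 139.6746 − y_svg.

Shape 1 is a closed polygon drawn with `<polygon>`. Its stroke #000000 means score at S533, F2532. After flipping Y the toolpath is (106.1244,120.0364) → (49.1140,88.6359) → (26.8695,86.3521) → (86.4517,116.1215) → (124.5966,122.5987) → (90.8519,120.2005) → (106.1244,120.0364), returning to the start.

Shape 2 is a closed polygon drawn with `<polygon>`. Its stroke #ff00ff means cut at S913, F1098. After flipping Y the toolpath is (107.4382,12.6745) → (14.9475,108.2011) → (45.4148,39.6818) → (66.6213,9.4977) → (107.4382,12.6745), returning to the start.

Shape 3 is a circle drawn with `<circle>`. Its stroke #000000 means score at S533, F2532. After flipping Y the toolpath is (135.8654,117.6482) → (135.5412,119.2782) → (134.6179,120.6600) → (133.2361,121.5833) → (131.6061,121.9075) → (129.9761,121.5833) → (128.5943,120.6600) → (127.6710,119.2782) → (127.3468,117.6482) → (127.6710,116.0182) → (128.5943,114.6364) → (129.9761,113.7131) → (131.6061,113.3889) → (133.2361,113.7131) → (134.6179,114.6364) → (135.5412,116.0182) → (135.8654,117.6482), returning to the start.

; Generated by LaserGRBL
G21
G90
G0 X106.1244 Y120.0364
M3 S533
G1 X49.1140 Y88.6359 F2532
G1 X26.8695 Y86.3521
G1 X86.4517 Y116.1215
G1 X124.5966 Y122.5987
G1 X90.8519 Y120.2005
G1 X106.1244 Y120.0364
M5
G0 X107.4382 Y12.6745
M3 S913
G1 X14.9475 Y108.2011 F1098
G1 X45.4148 Y39.6818
G1 X66.6213 Y9.4977
G1 X107.4382 Y12.6745
M5
G0 X135.8654 Y117.6482
M3 S533
G1 X135.5412 Y119.2782 F2532
G1 X134.6179 Y120.6600
G1 X133.2361 Y121.5833
G1 X131.6061 Y121.9075
G1 X129.9761 Y121.5833
G1 X128.5943 Y120.6600
G1 X127.6710 Y119.2782
G1 X127.3468 Y117.6482
G1 X127.6710 Y116.0182
G1 X128.5943 Y114.6364
G1 X129.9761 Y113.7131
G1 X131.6061 Y113.3889
G1 X133.2361 Y113.7131
G1 X134.6179 Y114.6364
G1 X135.5412 Y116.0182
G1 X135.8654 Y117.6482
M5
G0 X0.0000 Y0.0000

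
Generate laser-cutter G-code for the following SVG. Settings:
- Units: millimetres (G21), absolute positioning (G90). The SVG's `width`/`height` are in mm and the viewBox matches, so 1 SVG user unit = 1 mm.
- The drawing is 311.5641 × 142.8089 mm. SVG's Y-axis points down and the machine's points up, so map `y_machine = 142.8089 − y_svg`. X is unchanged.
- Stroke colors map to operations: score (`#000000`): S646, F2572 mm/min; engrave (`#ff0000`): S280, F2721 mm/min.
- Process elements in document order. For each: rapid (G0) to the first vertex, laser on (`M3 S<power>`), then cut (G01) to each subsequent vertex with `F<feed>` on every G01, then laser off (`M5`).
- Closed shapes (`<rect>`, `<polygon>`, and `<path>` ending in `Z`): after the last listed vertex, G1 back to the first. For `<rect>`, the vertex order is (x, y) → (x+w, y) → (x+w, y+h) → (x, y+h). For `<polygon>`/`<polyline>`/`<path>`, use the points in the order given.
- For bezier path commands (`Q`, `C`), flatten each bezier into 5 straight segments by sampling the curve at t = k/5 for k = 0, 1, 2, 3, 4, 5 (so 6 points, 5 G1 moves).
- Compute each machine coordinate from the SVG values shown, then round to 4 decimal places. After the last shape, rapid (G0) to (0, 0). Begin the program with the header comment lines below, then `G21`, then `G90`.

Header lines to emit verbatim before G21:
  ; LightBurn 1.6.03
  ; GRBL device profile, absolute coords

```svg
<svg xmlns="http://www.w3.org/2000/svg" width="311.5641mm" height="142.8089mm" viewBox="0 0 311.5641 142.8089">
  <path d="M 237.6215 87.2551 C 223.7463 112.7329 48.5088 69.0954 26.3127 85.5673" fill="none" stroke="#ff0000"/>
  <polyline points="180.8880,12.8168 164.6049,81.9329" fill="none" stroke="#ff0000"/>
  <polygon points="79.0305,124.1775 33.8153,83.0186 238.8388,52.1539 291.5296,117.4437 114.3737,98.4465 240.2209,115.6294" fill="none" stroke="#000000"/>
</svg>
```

; LightBurn 1.6.03
; GRBL device profile, absolute coords
G21
G90
G0 X237.6215 Y55.5538
M3 S280
G01 X212.4481 Y47.5272 F2721
G01 X163.6392 Y49.8854 F2721
G01 X106.2861 Y56.4257 F2721
G01 X55.4801 Y60.9454 F2721
G01 X26.3127 Y57.2416 F2721
M5
G0 X180.8880 Y129.9921
M3 S280
G01 X164.6049 Y60.8760 F2721
M5
G0 X79.0305 Y18.6314
M3 S646
G01 X33.8153 Y59.7903 F2572
G01 X238.8388 Y90.6550 F2572
G01 X291.5296 Y25.3652 F2572
G01 X114.3737 Y44.3624 F2572
G01 X240.2209 Y27.1795 F2572
G01 X79.0305 Y18.6314 F2572
M5
G0 X0.0000 Y0.0000

viewBox `0 0 311.5641 142.8089` with mm width/height → 1 unit = 1 mm. Flip: y_m = 142.8089 − y_svg.

**Shape 1** — `<path>` cubic bezier, stroke `#ff0000` → engrave (S280, F2721). Control points (SVG): P0=(237.6215,87.2551), P1=(223.7463,112.7329), P2=(48.5088,69.0954), P3=(26.3127,85.5673); sampled at t=k/5. Machine vertices: (237.6215,55.5538) → (212.4481,47.5272) → (163.6392,49.8854) → (106.2861,56.4257) → (55.4801,60.9454) → (26.3127,57.2416). Open path.

**Shape 2** — `<polyline>` line segment, stroke `#ff0000` → engrave (S280, F2721). Machine vertices: (180.8880,129.9921) → (164.6049,60.8760). Open path.

**Shape 3** — `<polygon>` closed polygon, stroke `#000000` → score (S646, F2572). Machine vertices: (79.0305,18.6314) → (33.8153,59.7903) → (238.8388,90.6550) → (291.5296,25.3652) → (114.3737,44.3624) → (240.2209,27.1795) → (79.0305,18.6314). Closed: final G1 returns to the first vertex.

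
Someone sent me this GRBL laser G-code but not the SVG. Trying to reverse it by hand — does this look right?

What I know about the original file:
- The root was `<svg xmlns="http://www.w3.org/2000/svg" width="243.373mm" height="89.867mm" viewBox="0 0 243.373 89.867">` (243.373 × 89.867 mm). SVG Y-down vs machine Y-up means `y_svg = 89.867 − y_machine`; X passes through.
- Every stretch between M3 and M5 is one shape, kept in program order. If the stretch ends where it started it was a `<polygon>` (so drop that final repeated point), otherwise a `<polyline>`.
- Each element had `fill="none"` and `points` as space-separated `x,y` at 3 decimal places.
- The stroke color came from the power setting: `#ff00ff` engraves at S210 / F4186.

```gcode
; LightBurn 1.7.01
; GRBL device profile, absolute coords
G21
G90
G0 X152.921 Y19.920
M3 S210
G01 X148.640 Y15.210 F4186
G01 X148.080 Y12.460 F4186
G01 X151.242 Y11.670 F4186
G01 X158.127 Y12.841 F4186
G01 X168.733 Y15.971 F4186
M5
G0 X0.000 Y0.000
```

<svg xmlns="http://www.w3.org/2000/svg" width="243.373mm" height="89.867mm" viewBox="0 0 243.373 89.867">
  <polyline points="152.921,69.947 148.640,74.657 148.080,77.407 151.242,78.197 158.127,77.026 168.733,73.896" fill="none" stroke="#ff00ff"/>
</svg>

Each laser-on run becomes one SVG element. Flip Y back into SVG space with y_svg = 89.867 − y_machine. Every run uses S210, so all elements get stroke `#ff00ff` (engrave).

Run 1: The run is open, so emit a `<polyline>` with points (Y-flipped): 152.921,69.947 148.640,74.657 148.080,77.407 151.242,78.197 158.127,77.026 168.733,73.896.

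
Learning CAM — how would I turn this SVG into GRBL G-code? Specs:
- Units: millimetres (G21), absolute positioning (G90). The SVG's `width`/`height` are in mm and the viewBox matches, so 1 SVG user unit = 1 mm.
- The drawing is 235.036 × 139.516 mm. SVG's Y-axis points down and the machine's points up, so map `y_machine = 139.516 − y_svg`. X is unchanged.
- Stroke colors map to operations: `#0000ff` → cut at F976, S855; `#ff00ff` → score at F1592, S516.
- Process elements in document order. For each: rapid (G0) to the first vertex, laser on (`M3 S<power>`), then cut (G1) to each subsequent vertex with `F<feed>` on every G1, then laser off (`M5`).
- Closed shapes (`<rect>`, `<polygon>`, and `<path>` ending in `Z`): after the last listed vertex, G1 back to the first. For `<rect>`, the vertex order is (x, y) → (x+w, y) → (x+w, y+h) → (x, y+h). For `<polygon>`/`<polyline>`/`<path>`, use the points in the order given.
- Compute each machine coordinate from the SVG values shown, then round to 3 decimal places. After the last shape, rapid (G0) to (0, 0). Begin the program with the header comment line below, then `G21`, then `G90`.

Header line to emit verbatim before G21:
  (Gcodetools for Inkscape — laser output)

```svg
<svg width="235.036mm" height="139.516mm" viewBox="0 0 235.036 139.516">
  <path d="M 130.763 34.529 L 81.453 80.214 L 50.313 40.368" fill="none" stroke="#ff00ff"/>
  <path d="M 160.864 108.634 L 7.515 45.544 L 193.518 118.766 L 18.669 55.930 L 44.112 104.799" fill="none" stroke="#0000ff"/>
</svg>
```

(Gcodetools for Inkscape — laser output)
G21
G90
G0 X130.763 Y104.987
M3 S516
G1 X81.453 Y59.302 F1592
G1 X50.313 Y99.148 F1592
M5
G0 X160.864 Y30.882
M3 S855
G1 X7.515 Y93.972 F976
G1 X193.518 Y20.750 F976
G1 X18.669 Y83.586 F976
G1 X44.112 Y34.717 F976
M5
G0 X0.000 Y0.000

viewBox `0 0 235.036 139.516` with mm width/height → 1 unit = 1 mm. Flip: y_m = 139.516 − y_svg.

**Shape 1** — `<path>` open polyline, stroke `#ff00ff` → score (S516, F1592). Machine vertices: (130.763,104.987) → (81.453,59.302) → (50.313,99.148). Open path.

**Shape 2** — `<path>` open polyline, stroke `#0000ff` → cut (S855, F976). Machine vertices: (160.864,30.882) → (7.515,93.972) → (193.518,20.750) → (18.669,83.586) → (44.112,34.717). Open path.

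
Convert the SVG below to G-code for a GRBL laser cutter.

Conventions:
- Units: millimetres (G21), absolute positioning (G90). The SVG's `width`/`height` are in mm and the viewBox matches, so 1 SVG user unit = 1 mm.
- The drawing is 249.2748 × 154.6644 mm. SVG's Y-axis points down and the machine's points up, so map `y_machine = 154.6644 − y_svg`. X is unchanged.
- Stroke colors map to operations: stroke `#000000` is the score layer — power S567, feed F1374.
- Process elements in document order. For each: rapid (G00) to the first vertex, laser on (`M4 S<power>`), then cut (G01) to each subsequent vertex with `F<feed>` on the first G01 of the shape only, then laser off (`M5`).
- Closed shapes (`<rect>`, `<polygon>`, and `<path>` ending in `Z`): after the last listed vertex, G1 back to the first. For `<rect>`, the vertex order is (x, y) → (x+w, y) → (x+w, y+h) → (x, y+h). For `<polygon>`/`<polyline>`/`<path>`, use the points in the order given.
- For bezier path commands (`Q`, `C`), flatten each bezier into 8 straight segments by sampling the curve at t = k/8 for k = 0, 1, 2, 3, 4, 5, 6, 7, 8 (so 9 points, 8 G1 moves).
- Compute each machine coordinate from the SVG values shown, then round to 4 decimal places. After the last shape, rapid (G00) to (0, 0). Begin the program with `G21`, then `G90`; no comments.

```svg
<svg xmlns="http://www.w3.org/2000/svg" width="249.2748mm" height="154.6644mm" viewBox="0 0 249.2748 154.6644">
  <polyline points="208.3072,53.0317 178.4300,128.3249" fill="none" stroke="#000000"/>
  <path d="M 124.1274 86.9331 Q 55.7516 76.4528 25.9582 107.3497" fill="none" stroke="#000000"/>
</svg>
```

G21
G90
G00 X208.3072 Y101.6327
M4 S567
G01 X178.4300 Y26.3395 F1374
M5
G00 X124.1274 Y67.7313
M4 S567
G01 X107.6363 Y69.7049 F1374
G01 X92.3509 Y70.3854
G01 X78.2712 Y69.7729
G01 X65.3972 Y67.8673
G01 X53.7289 Y64.6687
G01 X43.2663 Y60.1771
G01 X34.0094 Y54.3924
G01 X25.9582 Y47.3147
M5
G00 X0.0000 Y0.0000

viewBox `0 0 249.2748 154.6644` with mm width/height → 1 unit = 1 mm. Flip: y_m = 154.6644 − y_svg.

**Shape 1** — `<polyline>` line segment, stroke `#000000` → score (S567, F1374). Machine vertices: (208.3072,101.6327) → (178.4300,26.3395). Open path.

**Shape 2** — `<path>` quadratic bezier, stroke `#000000` → score (S567, F1374). Control points (SVG): P0=(124.1274,86.9331), P1=(55.7516,76.4528), P2=(25.9582,107.3497); sampled at t=k/8. Machine vertices: (124.1274,67.7313) → (107.6363,69.7049) → (92.3509,70.3854) → (78.2712,69.7729) → (65.3972,67.8673) → (53.7289,64.6687) → (43.2663,60.1771) → (34.0094,54.3924) → (25.9582,47.3147). Open path.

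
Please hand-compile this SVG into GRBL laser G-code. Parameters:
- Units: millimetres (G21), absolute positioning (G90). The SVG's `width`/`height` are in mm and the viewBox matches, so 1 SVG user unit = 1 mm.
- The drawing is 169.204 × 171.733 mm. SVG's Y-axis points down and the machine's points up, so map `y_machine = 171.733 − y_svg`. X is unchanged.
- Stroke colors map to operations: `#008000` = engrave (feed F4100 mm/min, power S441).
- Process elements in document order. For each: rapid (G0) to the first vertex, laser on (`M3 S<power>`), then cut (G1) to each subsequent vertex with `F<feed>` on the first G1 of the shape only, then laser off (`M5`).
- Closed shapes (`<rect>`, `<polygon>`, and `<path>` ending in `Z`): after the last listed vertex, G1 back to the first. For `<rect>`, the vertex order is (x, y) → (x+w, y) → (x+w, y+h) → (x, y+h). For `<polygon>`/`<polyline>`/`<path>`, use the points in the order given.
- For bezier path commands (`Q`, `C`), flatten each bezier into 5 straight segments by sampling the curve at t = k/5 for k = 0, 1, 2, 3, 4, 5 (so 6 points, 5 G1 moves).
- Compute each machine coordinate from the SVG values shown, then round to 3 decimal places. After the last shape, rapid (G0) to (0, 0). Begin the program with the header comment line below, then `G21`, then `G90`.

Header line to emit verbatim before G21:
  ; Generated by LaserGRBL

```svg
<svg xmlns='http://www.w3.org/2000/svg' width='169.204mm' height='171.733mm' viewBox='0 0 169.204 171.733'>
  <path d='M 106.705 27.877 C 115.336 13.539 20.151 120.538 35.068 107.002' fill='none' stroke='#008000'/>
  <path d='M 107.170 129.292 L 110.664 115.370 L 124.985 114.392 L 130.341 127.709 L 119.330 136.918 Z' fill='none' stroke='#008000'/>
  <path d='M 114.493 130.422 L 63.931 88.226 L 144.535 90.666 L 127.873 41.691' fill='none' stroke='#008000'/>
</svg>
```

1 u = 1 mm; y_m = 171.733 − y.

[1] `<path>` cubic bezier, #008000→engrave S441 F4100: (106.705,143.856) → (101.137,139.833) → (80.921,118.300) → (56.326,90.865) → (37.619,69.139) → (35.068,64.731)

[2] `<path>` regular polygon, #008000→engrave S441 F4100: (107.170,42.441) → (110.664,56.363) → (124.985,57.341) → (130.341,44.024) → (119.330,34.815) → (107.170,42.441) (closed)

[3] `<path>` open polyline, #008000→engrave S441 F4100: (114.493,41.311) → (63.931,83.507) → (144.535,81.067) → (127.873,130.042)

; Generated by LaserGRBL
G21
G90
G0 X106.705 Y143.856
M3 S441
G1 X101.137 Y139.833 F4100
G1 X80.921 Y118.300
G1 X56.326 Y90.865
G1 X37.619 Y69.139
G1 X35.068 Y64.731
M5
G0 X107.170 Y42.441
M3 S441
G1 X110.664 Y56.363 F4100
G1 X124.985 Y57.341
G1 X130.341 Y44.024
G1 X119.330 Y34.815
G1 X107.170 Y42.441
M5
G0 X114.493 Y41.311
M3 S441
G1 X63.931 Y83.507 F4100
G1 X144.535 Y81.067
G1 X127.873 Y130.042
M5
G0 X0.000 Y0.000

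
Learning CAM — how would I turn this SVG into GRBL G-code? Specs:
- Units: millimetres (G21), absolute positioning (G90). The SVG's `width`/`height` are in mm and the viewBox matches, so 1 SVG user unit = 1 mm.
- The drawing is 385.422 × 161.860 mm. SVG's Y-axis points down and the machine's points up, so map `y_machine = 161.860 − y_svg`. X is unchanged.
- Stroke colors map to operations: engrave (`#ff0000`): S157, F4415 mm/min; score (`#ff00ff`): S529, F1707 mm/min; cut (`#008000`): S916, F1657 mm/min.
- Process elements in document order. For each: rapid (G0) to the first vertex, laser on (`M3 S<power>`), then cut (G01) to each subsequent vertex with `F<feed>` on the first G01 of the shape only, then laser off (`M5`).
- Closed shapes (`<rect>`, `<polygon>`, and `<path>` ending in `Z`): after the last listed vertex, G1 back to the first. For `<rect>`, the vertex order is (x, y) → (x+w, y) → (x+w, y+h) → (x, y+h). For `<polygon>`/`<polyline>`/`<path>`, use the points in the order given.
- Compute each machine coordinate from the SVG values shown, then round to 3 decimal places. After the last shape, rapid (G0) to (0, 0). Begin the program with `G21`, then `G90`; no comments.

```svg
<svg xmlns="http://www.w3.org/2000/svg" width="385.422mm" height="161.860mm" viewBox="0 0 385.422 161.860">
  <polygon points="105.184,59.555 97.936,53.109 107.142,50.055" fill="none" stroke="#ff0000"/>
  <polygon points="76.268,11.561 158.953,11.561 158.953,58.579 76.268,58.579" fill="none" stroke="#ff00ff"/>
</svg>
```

viewBox `0 0 385.422 161.860` with mm width/height → 1 unit = 1 mm. Flip: y_m = 161.860 − y_svg.

**Shape 1** — `<polygon>` regular polygon, stroke `#ff0000` → engrave (S157, F4415). Machine vertices: (105.184,102.305) → (97.936,108.751) → (107.142,111.805) → (105.184,102.305). Closed: final G1 returns to the first vertex.

**Shape 2** — `<polygon>` rectangle, stroke `#ff00ff` → score (S529, F1707). Machine vertices: (76.268,150.299) → (158.953,150.299) → (158.953,103.281) → (76.268,103.281) → (76.268,150.299). Closed: final G1 returns to the first vertex.

G21
G90
G0 X105.184 Y102.305
M3 S157
G01 X97.936 Y108.751 F4415
G01 X107.142 Y111.805
G01 X105.184 Y102.305
M5
G0 X76.268 Y150.299
M3 S529
G01 X158.953 Y150.299 F1707
G01 X158.953 Y103.281
G01 X76.268 Y103.281
G01 X76.268 Y150.299
M5
G0 X0.000 Y0.000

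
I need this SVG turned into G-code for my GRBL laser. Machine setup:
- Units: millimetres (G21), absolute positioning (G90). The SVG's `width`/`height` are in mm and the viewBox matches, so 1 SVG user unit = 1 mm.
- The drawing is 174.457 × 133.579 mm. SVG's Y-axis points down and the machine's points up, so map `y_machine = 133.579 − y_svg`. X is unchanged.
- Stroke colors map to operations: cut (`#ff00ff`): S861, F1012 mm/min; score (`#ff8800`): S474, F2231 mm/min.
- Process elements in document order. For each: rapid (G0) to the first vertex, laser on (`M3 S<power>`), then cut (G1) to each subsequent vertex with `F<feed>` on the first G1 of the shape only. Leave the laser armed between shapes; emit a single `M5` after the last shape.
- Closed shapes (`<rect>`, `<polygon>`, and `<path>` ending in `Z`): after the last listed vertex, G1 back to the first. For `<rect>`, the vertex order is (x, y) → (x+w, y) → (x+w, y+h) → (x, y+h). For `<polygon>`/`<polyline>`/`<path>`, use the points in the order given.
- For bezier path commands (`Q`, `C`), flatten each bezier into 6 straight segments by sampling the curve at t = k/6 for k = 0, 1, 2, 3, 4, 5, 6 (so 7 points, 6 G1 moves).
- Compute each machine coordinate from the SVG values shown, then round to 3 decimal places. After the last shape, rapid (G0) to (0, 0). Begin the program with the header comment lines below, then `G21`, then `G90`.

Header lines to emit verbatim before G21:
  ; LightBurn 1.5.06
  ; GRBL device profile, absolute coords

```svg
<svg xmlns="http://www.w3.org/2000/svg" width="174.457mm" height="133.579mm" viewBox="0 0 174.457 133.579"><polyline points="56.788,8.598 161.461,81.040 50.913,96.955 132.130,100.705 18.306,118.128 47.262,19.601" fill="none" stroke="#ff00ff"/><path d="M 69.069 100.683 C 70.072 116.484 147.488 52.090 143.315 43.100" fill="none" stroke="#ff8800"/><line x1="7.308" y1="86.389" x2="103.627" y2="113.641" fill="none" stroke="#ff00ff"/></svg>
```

1 u = 1 mm; y_m = 133.579 − y.

[1] `<polyline>` open polyline, #ff00ff→cut S861 F1012: (56.788,124.981) → (161.461,52.539) → (50.913,36.624) → (132.130,32.874) → (18.306,15.451) → (47.262,113.978)

[2] `<path>` cubic bezier, #ff8800→score S474 F2231: (69.069,32.896) → (75.207,31.051) → (89.691,38.804) → (108.133,52.391) → (126.144,68.043) → (139.334,81.995) → (143.315,90.479)

[3] `<line>` line segment, #ff00ff→cut S861 F1012: (7.308,47.190) → (103.627,19.938)

; LightBurn 1.5.06
; GRBL device profile, absolute coords
G21
G90
G0 X56.788 Y124.981
M3 S861
G1 X161.461 Y52.539 F1012
G1 X50.913 Y36.624
G1 X132.130 Y32.874
G1 X18.306 Y15.451
G1 X47.262 Y113.978
G0 X69.069 Y32.896
M3 S474
G1 X75.207 Y31.051 F2231
G1 X89.691 Y38.804
G1 X108.133 Y52.391
G1 X126.144 Y68.043
G1 X139.334 Y81.995
G1 X143.315 Y90.479
G0 X7.308 Y47.190
M3 S861
G1 X103.627 Y19.938 F1012
M5
G0 X0.000 Y0.000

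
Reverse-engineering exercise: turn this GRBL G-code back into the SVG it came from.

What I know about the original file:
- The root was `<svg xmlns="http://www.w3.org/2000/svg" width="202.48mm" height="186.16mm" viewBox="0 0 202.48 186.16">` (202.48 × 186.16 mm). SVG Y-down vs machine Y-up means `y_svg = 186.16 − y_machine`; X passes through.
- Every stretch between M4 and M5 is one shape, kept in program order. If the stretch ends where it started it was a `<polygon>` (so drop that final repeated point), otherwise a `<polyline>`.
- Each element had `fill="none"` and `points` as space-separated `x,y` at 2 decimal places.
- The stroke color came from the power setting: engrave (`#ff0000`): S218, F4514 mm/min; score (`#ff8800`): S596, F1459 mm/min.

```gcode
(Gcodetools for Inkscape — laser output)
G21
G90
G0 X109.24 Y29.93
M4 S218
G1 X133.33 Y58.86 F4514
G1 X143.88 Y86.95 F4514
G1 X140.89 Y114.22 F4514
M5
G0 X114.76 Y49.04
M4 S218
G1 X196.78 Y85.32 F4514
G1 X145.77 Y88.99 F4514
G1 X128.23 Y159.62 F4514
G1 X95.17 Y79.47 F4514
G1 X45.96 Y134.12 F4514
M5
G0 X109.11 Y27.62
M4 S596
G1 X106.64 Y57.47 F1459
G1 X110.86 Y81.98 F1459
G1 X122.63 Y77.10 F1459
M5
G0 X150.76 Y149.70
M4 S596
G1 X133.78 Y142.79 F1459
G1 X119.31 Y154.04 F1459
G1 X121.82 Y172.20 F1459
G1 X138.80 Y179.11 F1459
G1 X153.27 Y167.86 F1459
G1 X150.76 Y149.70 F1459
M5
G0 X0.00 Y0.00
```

y_svg = 186.16 − y_m.

[1] S218→`#ff0000` (engrave); open run; points: 109.24,156.23 133.33,127.30 143.88,99.21 140.89,71.94

[2] S218→`#ff0000` (engrave); open run; points: 114.76,137.12 196.78,100.84 145.77,97.17 128.23,26.54 95.17,106.69 45.96,52.04

[3] S596→`#ff8800` (score); open run; points: 109.11,158.54 106.64,128.69 110.86,104.18 122.63,109.06

[4] S596→`#ff8800` (score); closed run; points: 150.76,36.46 133.78,43.37 119.31,32.12 121.82,13.96 138.80,7.05 153.27,18.30

<svg xmlns="http://www.w3.org/2000/svg" width="202.48mm" height="186.16mm" viewBox="0 0 202.48 186.16">
  <polyline points="109.24,156.23 133.33,127.30 143.88,99.21 140.89,71.94" fill="none" stroke="#ff0000"/>
  <polyline points="114.76,137.12 196.78,100.84 145.77,97.17 128.23,26.54 95.17,106.69 45.96,52.04" fill="none" stroke="#ff0000"/>
  <polyline points="109.11,158.54 106.64,128.69 110.86,104.18 122.63,109.06" fill="none" stroke="#ff8800"/>
  <polygon points="150.76,36.46 133.78,43.37 119.31,32.12 121.82,13.96 138.80,7.05 153.27,18.30" fill="none" stroke="#ff8800"/>
</svg>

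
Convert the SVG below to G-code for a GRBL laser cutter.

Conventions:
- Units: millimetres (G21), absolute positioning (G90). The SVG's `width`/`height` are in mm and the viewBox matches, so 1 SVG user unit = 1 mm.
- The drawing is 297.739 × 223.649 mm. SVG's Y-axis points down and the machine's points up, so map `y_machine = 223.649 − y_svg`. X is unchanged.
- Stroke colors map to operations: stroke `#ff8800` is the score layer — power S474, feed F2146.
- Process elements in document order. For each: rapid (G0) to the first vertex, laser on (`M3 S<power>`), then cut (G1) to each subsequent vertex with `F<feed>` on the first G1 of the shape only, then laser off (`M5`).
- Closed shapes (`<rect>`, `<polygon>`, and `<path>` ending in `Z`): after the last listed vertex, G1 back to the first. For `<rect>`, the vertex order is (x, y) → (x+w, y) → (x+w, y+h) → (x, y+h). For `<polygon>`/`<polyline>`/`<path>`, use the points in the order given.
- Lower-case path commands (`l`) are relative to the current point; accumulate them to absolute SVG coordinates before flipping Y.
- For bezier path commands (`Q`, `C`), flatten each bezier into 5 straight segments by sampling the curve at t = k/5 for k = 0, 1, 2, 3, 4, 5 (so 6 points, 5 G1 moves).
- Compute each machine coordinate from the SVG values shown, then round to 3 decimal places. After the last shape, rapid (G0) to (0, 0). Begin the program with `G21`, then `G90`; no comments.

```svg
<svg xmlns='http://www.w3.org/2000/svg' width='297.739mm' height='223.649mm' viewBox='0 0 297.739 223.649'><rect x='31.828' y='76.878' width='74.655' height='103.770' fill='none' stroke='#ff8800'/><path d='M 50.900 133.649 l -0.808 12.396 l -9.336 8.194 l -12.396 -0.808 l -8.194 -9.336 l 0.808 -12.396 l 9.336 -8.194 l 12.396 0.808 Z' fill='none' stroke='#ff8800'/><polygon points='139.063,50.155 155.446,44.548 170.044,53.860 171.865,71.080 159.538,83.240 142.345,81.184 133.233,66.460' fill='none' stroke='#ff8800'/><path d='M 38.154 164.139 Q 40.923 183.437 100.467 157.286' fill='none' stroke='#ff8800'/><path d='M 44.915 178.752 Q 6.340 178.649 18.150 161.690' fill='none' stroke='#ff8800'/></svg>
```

1 u = 1 mm; y_m = 223.649 − y.

[1] `<rect>` rectangle, #ff8800→score S474 F2146: (31.828,146.771) → (106.483,146.771) → (106.483,43.001) → (31.828,43.001) → (31.828,146.771) (closed)

[2] `<path>` regular polygon, #ff8800→score S474 F2146: (50.900,90.000) → (50.092,77.604) → (40.756,69.410) → (28.360,70.218) → (20.166,79.554) → (20.974,91.950) → (30.310,100.144) → (42.706,99.336) → (50.900,90.000) (closed)

[3] `<polygon>` regular polygon, #ff8800→score S474 F2146: (139.063,173.494) → (155.446,179.101) → (170.044,169.789) → (171.865,152.569) → (159.538,140.409) → (142.345,142.465) → (133.233,157.189) → (139.063,173.494) (closed)

[4] `<path>` quadratic bezier, #ff8800→score S474 F2146: (38.154,59.510) → (41.533,53.609) → (49.453,51.343) → (61.916,52.714) → (78.920,57.721) → (100.467,66.363)

[5] `<path>` quadratic bezier, #ff8800→score S474 F2146: (44.915,44.897) → (31.500,45.612) → (22.117,47.676) → (16.764,51.089) → (15.441,55.850) → (18.150,61.959)

G21
G90
G0 X31.828 Y146.771
M3 S474
G1 X106.483 Y146.771 F2146
G1 X106.483 Y43.001
G1 X31.828 Y43.001
G1 X31.828 Y146.771
M5
G0 X50.900 Y90.000
M3 S474
G1 X50.092 Y77.604 F2146
G1 X40.756 Y69.410
G1 X28.360 Y70.218
G1 X20.166 Y79.554
G1 X20.974 Y91.950
G1 X30.310 Y100.144
G1 X42.706 Y99.336
G1 X50.900 Y90.000
M5
G0 X139.063 Y173.494
M3 S474
G1 X155.446 Y179.101 F2146
G1 X170.044 Y169.789
G1 X171.865 Y152.569
G1 X159.538 Y140.409
G1 X142.345 Y142.465
G1 X133.233 Y157.189
G1 X139.063 Y173.494
M5
G0 X38.154 Y59.510
M3 S474
G1 X41.533 Y53.609 F2146
G1 X49.453 Y51.343
G1 X61.916 Y52.714
G1 X78.920 Y57.721
G1 X100.467 Y66.363
M5
G0 X44.915 Y44.897
M3 S474
G1 X31.500 Y45.612 F2146
G1 X22.117 Y47.676
G1 X16.764 Y51.089
G1 X15.441 Y55.850
G1 X18.150 Y61.959
M5
G0 X0.000 Y0.000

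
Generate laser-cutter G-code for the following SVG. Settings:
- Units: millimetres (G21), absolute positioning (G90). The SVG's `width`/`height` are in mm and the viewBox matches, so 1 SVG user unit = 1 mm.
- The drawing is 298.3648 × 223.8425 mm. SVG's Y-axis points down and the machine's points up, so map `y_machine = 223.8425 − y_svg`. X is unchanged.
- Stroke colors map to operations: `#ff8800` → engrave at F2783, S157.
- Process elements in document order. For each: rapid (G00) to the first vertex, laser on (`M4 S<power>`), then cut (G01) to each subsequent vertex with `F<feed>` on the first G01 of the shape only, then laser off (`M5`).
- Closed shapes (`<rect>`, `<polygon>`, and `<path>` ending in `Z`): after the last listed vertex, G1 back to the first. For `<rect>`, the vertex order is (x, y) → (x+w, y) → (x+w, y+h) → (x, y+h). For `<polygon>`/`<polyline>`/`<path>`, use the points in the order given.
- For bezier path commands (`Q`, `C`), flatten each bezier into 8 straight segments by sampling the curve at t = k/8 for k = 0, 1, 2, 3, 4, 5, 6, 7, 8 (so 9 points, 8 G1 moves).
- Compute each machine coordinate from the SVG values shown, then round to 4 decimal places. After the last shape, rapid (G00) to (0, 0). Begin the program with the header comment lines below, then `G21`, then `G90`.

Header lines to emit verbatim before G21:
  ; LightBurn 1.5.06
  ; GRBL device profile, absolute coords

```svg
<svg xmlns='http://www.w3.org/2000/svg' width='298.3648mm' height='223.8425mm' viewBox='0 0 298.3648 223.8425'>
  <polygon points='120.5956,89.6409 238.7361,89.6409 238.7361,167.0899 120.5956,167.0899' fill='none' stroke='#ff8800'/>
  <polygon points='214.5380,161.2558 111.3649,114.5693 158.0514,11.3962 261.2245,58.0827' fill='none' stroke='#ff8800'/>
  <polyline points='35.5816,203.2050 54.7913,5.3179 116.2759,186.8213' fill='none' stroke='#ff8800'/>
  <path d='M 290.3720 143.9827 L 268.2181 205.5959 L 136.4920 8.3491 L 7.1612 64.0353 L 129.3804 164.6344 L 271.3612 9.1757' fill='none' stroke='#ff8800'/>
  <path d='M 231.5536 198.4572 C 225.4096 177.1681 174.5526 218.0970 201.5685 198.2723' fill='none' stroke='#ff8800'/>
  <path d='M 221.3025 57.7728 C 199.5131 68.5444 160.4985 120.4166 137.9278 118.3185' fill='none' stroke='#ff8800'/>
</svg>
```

; LightBurn 1.5.06
; GRBL device profile, absolute coords
G21
G90
G00 X120.5956 Y134.2016
M4 S157
G01 X238.7361 Y134.2016 F2783
G01 X238.7361 Y56.7526
G01 X120.5956 Y56.7526
G01 X120.5956 Y134.2016
M5
G00 X214.5380 Y62.5867
M4 S157
G01 X111.3649 Y109.2732 F2783
G01 X158.0514 Y212.4463
G01 X261.2245 Y165.7598
G01 X214.5380 Y62.5867
M5
G00 X35.5816 Y20.6375
M4 S157
G01 X54.7913 Y218.5246 F2783
G01 X116.2759 Y37.0212
M5
G00 X290.3720 Y79.8598
M4 S157
G01 X268.2181 Y18.2466 F2783
G01 X136.4920 Y215.4934
G01 X7.1612 Y159.8072
G01 X129.3804 Y59.2081
G01 X271.3612 Y214.6668
M5
G00 X231.5536 Y25.3853
M4 S157
G01 X227.3931 Y30.6924 F2783
G01 X220.4773 Y31.6077
G01 X212.2428 Y29.5721
G01 X204.1261 Y26.0269
G01 X197.5638 Y22.4130
G01 X193.9923 Y20.1715
G01 X194.8484 Y20.7436
G01 X201.5685 Y25.5702
M5
G00 X221.3025 Y166.0697
M4 S157
G01 X212.3898 Y160.2894 F2783
G01 X202.2568 Y151.7701
G01 X191.2981 Y141.6258
G01 X179.9081 Y130.9707
G01 X168.4816 Y120.9189
G01 X157.4130 Y112.5844
G01 X147.0969 Y107.0814
G01 X137.9278 Y105.5240
M5
G00 X0.0000 Y0.0000

1 u = 1 mm; y_m = 223.8425 − y.

[1] `<polygon>` rectangle, #ff8800→engrave S157 F2783: (120.5956,134.2016) → (238.7361,134.2016) → (238.7361,56.7526) → (120.5956,56.7526) → (120.5956,134.2016) (closed)

[2] `<polygon>` regular polygon, #ff8800→engrave S157 F2783: (214.5380,62.5867) → (111.3649,109.2732) → (158.0514,212.4463) → (261.2245,165.7598) → (214.5380,62.5867) (closed)

[3] `<polyline>` open polyline, #ff8800→engrave S157 F2783: (35.5816,20.6375) → (54.7913,218.5246) → (116.2759,37.0212)

[4] `<path>` open polyline, #ff8800→engrave S157 F2783: (290.3720,79.8598) → (268.2181,18.2466) → (136.4920,215.4934) → (7.1612,159.8072) → (129.3804,59.2081) → (271.3612,214.6668)

[5] `<path>` cubic bezier, #ff8800→engrave S157 F2783: (231.5536,25.3853) → (227.3931,30.6924) → (220.4773,31.6077) → (212.2428,29.5721) → (204.1261,26.0269) → (197.5638,22.4130) → (193.9923,20.1715) → (194.8484,20.7436) → (201.5685,25.5702)

[6] `<path>` cubic bezier, #ff8800→engrave S157 F2783: (221.3025,166.0697) → (212.3898,160.2894) → (202.2568,151.7701) → (191.2981,141.6258) → (179.9081,130.9707) → (168.4816,120.9189) → (157.4130,112.5844) → (147.0969,107.0814) → (137.9278,105.5240)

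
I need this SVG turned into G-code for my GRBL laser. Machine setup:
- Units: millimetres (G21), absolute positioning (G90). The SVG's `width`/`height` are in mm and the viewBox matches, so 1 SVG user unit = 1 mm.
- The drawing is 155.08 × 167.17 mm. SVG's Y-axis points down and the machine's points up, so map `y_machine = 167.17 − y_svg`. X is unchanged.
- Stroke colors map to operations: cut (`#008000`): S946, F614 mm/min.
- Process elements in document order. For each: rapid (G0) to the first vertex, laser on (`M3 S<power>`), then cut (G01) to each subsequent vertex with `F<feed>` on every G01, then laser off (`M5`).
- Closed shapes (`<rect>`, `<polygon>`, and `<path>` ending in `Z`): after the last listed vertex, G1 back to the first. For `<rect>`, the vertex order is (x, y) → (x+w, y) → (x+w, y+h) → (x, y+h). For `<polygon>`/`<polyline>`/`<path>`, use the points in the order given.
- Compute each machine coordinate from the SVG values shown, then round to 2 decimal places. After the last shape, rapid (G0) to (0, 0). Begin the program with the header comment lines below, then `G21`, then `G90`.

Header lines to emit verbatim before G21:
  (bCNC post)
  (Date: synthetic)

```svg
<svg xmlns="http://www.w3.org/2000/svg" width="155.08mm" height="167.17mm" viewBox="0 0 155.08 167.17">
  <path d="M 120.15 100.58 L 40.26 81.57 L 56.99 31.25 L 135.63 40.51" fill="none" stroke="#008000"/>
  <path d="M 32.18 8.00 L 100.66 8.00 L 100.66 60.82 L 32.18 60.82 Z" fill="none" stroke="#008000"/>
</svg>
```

(bCNC post)
(Date: synthetic)
G21
G90
G0 X120.15 Y66.59
M3 S946
G01 X40.26 Y85.60 F614
G01 X56.99 Y135.92 F614
G01 X135.63 Y126.66 F614
M5
G0 X32.18 Y159.17
M3 S946
G01 X100.66 Y159.17 F614
G01 X100.66 Y106.35 F614
G01 X32.18 Y106.35 F614
G01 X32.18 Y159.17 F614
M5
G0 X0.00 Y0.00

Since the viewBox matches the mm dimensions, user units are millimetres directly. The only transform is the Y-flip y_m = 167.17 − y_svg.

Shape 1 is a open polyline drawn with `<path>`. Its stroke #008000 means cut at S946, F614. After flipping Y the toolpath is (120.15,66.59) → (40.26,85.60) → (56.99,135.92) → (135.63,126.66).

Shape 2 is a rectangle drawn with `<path>`. Its stroke #008000 means cut at S946, F614. After flipping Y the toolpath is (32.18,159.17) → (100.66,159.17) → (100.66,106.35) → (32.18,106.35) → (32.18,159.17), returning to the start.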